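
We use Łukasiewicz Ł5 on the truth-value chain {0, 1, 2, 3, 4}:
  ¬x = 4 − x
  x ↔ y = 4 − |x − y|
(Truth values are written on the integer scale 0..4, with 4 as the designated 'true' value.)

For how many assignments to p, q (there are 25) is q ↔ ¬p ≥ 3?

value 4: 5 assignments (counts)
value 3: 8 assignments (counts)
value 2: 6 assignments
value 1: 4 assignments
value 0: 2 assignments
So 13 of the 25 assignments meet the threshold.

13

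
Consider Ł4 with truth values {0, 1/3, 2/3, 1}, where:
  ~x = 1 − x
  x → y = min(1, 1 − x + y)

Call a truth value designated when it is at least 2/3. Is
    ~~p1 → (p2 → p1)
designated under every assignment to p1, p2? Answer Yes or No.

p1 = 0, p2 = 0 ↦ 1
p1 = 0, p2 = 1/3 ↦ 1
p1 = 0, p2 = 2/3 ↦ 1
p1 = 0, p2 = 1 ↦ 1
p1 = 1/3, p2 = 0 ↦ 1
p1 = 1/3, p2 = 1/3 ↦ 1
p1 = 1/3, p2 = 2/3 ↦ 1
p1 = 1/3, p2 = 1 ↦ 1
p1 = 2/3, p2 = 0 ↦ 1
p1 = 2/3, p2 = 1/3 ↦ 1
p1 = 2/3, p2 = 2/3 ↦ 1
p1 = 2/3, p2 = 1 ↦ 1
p1 = 1, p2 = 0 ↦ 1
p1 = 1, p2 = 1/3 ↦ 1
p1 = 1, p2 = 2/3 ↦ 1
p1 = 1, p2 = 1 ↦ 1
Every assignment gives a value ≥ 2/3.

Yes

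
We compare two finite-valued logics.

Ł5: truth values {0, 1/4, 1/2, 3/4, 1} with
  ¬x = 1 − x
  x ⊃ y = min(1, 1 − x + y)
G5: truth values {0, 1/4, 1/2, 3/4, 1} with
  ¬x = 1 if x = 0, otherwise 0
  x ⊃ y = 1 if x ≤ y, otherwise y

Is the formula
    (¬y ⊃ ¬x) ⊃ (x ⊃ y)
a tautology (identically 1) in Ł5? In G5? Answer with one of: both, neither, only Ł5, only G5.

only Ł5

In Ł5: every assignment gives 1 — tautology.
In G5: at x = 1/2, y = 1/4 the value is 1/4 — not a tautology.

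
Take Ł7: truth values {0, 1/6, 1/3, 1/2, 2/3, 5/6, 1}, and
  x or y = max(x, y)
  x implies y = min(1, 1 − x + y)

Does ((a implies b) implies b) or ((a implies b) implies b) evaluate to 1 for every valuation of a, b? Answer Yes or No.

Counterexample: take a = 0, b = 0.
a implies b = 0 implies 0 = 1
(a implies b) implies b = 1 implies 0 = 0
a implies b = 0 implies 0 = 1
(a implies b) implies b = 1 implies 0 = 0
((a implies b) implies b) or ((a implies b) implies b) = 0 or 0 = 0
This gives 0 ≠ 1.

No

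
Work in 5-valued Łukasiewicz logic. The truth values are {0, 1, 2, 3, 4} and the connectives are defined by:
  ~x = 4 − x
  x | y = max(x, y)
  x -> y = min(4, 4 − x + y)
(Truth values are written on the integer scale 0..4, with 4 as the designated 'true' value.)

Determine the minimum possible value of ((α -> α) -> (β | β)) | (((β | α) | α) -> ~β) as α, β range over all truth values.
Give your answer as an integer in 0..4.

Take α = 4, β = 2:
α -> α = 4 -> 4 = 4
β | β = 2 | 2 = 2
(α -> α) -> (β | β) = 4 -> 2 = 2
β | α = 2 | 4 = 4
(β | α) | α = 4 | 4 = 4
~β = ~2 = 2
((β | α) | α) -> ~β = 4 -> 2 = 2
((α -> α) -> (β | β)) | (((β | α) | α) -> ~β) = 2 | 2 = 2
No assignment yields a value below 2, so this is the minimum.

2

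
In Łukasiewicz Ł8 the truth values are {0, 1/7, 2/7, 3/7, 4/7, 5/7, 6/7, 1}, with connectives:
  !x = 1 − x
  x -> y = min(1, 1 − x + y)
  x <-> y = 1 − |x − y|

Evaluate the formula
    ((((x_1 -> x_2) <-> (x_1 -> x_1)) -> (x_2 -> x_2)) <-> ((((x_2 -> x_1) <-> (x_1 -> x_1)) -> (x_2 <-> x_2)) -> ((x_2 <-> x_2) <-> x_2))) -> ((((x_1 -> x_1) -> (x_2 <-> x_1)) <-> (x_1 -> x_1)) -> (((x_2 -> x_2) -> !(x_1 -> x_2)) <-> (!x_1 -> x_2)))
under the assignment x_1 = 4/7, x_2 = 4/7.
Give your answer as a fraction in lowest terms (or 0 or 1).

x_1 -> x_2 = 4/7 -> 4/7 = 1
x_1 -> x_1 = 4/7 -> 4/7 = 1
(x_1 -> x_2) <-> (x_1 -> x_1) = 1 <-> 1 = 1
x_2 -> x_2 = 4/7 -> 4/7 = 1
((x_1 -> x_2) <-> (x_1 -> x_1)) -> (x_2 -> x_2) = 1 -> 1 = 1
x_2 -> x_1 = 4/7 -> 4/7 = 1
x_1 -> x_1 = 4/7 -> 4/7 = 1
(x_2 -> x_1) <-> (x_1 -> x_1) = 1 <-> 1 = 1
x_2 <-> x_2 = 4/7 <-> 4/7 = 1
((x_2 -> x_1) <-> (x_1 -> x_1)) -> (x_2 <-> x_2) = 1 -> 1 = 1
x_2 <-> x_2 = 4/7 <-> 4/7 = 1
(x_2 <-> x_2) <-> x_2 = 1 <-> 4/7 = 4/7
(((x_2 -> x_1) <-> (x_1 -> x_1)) -> (x_2 <-> x_2)) -> ((x_2 <-> x_2) <-> x_2) = 1 -> 4/7 = 4/7
(((x_1 -> x_2) <-> (x_1 -> x_1)) -> (x_2 -> x_2)) <-> ((((x_2 -> x_1) <-> (x_1 -> x_1)) -> (x_2 <-> x_2)) -> ((x_2 <-> x_2) <-> x_2)) = 1 <-> 4/7 = 4/7
x_1 -> x_1 = 4/7 -> 4/7 = 1
x_2 <-> x_1 = 4/7 <-> 4/7 = 1
(x_1 -> x_1) -> (x_2 <-> x_1) = 1 -> 1 = 1
x_1 -> x_1 = 4/7 -> 4/7 = 1
((x_1 -> x_1) -> (x_2 <-> x_1)) <-> (x_1 -> x_1) = 1 <-> 1 = 1
x_2 -> x_2 = 4/7 -> 4/7 = 1
x_1 -> x_2 = 4/7 -> 4/7 = 1
!(x_1 -> x_2) = !1 = 0
(x_2 -> x_2) -> !(x_1 -> x_2) = 1 -> 0 = 0
!x_1 = !4/7 = 3/7
!x_1 -> x_2 = 3/7 -> 4/7 = 1
((x_2 -> x_2) -> !(x_1 -> x_2)) <-> (!x_1 -> x_2) = 0 <-> 1 = 0
(((x_1 -> x_1) -> (x_2 <-> x_1)) <-> (x_1 -> x_1)) -> (((x_2 -> x_2) -> !(x_1 -> x_2)) <-> (!x_1 -> x_2)) = 1 -> 0 = 0
((((x_1 -> x_2) <-> (x_1 -> x_1)) -> (x_2 -> x_2)) <-> ((((x_2 -> x_1) <-> (x_1 -> x_1)) -> (x_2 <-> x_2)) -> ((x_2 <-> x_2) <-> x_2))) -> ((((x_1 -> x_1) -> (x_2 <-> x_1)) <-> (x_1 -> x_1)) -> (((x_2 -> x_2) -> !(x_1 -> x_2)) <-> (!x_1 -> x_2))) = 4/7 -> 0 = 3/7

3/7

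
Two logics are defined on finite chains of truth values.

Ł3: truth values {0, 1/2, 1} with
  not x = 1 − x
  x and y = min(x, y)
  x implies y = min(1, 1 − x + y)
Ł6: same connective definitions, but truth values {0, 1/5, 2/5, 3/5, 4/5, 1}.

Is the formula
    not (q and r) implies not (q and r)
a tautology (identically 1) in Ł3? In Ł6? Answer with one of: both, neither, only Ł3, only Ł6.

In Ł3: every assignment gives 1 — tautology.
In Ł6: every assignment gives 1 — tautology.

both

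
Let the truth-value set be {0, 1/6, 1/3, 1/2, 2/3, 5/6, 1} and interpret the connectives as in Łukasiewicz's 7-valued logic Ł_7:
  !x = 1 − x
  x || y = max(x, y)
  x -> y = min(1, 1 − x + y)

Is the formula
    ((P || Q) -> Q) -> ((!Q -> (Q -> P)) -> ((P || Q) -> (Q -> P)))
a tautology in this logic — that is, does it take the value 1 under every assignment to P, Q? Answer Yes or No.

No

Counterexample: take P = 0, Q = 2/3.
P || Q = 0 || 2/3 = 2/3
(P || Q) -> Q = 2/3 -> 2/3 = 1
!Q = !2/3 = 1/3
Q -> P = 2/3 -> 0 = 1/3
!Q -> (Q -> P) = 1/3 -> 1/3 = 1
P || Q = 0 || 2/3 = 2/3
Q -> P = 2/3 -> 0 = 1/3
(P || Q) -> (Q -> P) = 2/3 -> 1/3 = 2/3
(!Q -> (Q -> P)) -> ((P || Q) -> (Q -> P)) = 1 -> 2/3 = 2/3
((P || Q) -> Q) -> ((!Q -> (Q -> P)) -> ((P || Q) -> (Q -> P))) = 1 -> 2/3 = 2/3
This gives 2/3 ≠ 1.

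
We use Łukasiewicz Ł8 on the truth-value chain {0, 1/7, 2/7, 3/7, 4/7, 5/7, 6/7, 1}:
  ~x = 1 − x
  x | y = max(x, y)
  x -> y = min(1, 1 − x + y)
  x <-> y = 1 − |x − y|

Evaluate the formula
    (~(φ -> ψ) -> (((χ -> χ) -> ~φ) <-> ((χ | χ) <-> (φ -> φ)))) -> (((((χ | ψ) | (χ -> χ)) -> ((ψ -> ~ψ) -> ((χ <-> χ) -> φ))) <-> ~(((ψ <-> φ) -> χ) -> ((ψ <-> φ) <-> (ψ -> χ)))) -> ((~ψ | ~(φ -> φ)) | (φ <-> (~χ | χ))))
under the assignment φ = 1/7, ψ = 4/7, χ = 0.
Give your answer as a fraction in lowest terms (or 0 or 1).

5/7

φ -> ψ = 1/7 -> 4/7 = 1
~(φ -> ψ) = ~1 = 0
χ -> χ = 0 -> 0 = 1
~φ = ~1/7 = 6/7
(χ -> χ) -> ~φ = 1 -> 6/7 = 6/7
χ | χ = 0 | 0 = 0
φ -> φ = 1/7 -> 1/7 = 1
(χ | χ) <-> (φ -> φ) = 0 <-> 1 = 0
((χ -> χ) -> ~φ) <-> ((χ | χ) <-> (φ -> φ)) = 6/7 <-> 0 = 1/7
~(φ -> ψ) -> (((χ -> χ) -> ~φ) <-> ((χ | χ) <-> (φ -> φ))) = 0 -> 1/7 = 1
χ | ψ = 0 | 4/7 = 4/7
χ -> χ = 0 -> 0 = 1
(χ | ψ) | (χ -> χ) = 4/7 | 1 = 1
~ψ = ~4/7 = 3/7
ψ -> ~ψ = 4/7 -> 3/7 = 6/7
χ <-> χ = 0 <-> 0 = 1
(χ <-> χ) -> φ = 1 -> 1/7 = 1/7
(ψ -> ~ψ) -> ((χ <-> χ) -> φ) = 6/7 -> 1/7 = 2/7
((χ | ψ) | (χ -> χ)) -> ((ψ -> ~ψ) -> ((χ <-> χ) -> φ)) = 1 -> 2/7 = 2/7
ψ <-> φ = 4/7 <-> 1/7 = 4/7
(ψ <-> φ) -> χ = 4/7 -> 0 = 3/7
ψ <-> φ = 4/7 <-> 1/7 = 4/7
ψ -> χ = 4/7 -> 0 = 3/7
(ψ <-> φ) <-> (ψ -> χ) = 4/7 <-> 3/7 = 6/7
((ψ <-> φ) -> χ) -> ((ψ <-> φ) <-> (ψ -> χ)) = 3/7 -> 6/7 = 1
~(((ψ <-> φ) -> χ) -> ((ψ <-> φ) <-> (ψ -> χ))) = ~1 = 0
(((χ | ψ) | (χ -> χ)) -> ((ψ -> ~ψ) -> ((χ <-> χ) -> φ))) <-> ~(((ψ <-> φ) -> χ) -> ((ψ <-> φ) <-> (ψ -> χ))) = 2/7 <-> 0 = 5/7
~ψ = ~4/7 = 3/7
φ -> φ = 1/7 -> 1/7 = 1
~(φ -> φ) = ~1 = 0
~ψ | ~(φ -> φ) = 3/7 | 0 = 3/7
~χ = ~0 = 1
~χ | χ = 1 | 0 = 1
φ <-> (~χ | χ) = 1/7 <-> 1 = 1/7
(~ψ | ~(φ -> φ)) | (φ <-> (~χ | χ)) = 3/7 | 1/7 = 3/7
((((χ | ψ) | (χ -> χ)) -> ((ψ -> ~ψ) -> ((χ <-> χ) -> φ))) <-> ~(((ψ <-> φ) -> χ) -> ((ψ <-> φ) <-> (ψ -> χ)))) -> ((~ψ | ~(φ -> φ)) | (φ <-> (~χ | χ))) = 5/7 -> 3/7 = 5/7
(~(φ -> ψ) -> (((χ -> χ) -> ~φ) <-> ((χ | χ) <-> (φ -> φ)))) -> (((((χ | ψ) | (χ -> χ)) -> ((ψ -> ~ψ) -> ((χ <-> χ) -> φ))) <-> ~(((ψ <-> φ) -> χ) -> ((ψ <-> φ) <-> (ψ -> χ)))) -> ((~ψ | ~(φ -> φ)) | (φ <-> (~χ | χ)))) = 1 -> 5/7 = 5/7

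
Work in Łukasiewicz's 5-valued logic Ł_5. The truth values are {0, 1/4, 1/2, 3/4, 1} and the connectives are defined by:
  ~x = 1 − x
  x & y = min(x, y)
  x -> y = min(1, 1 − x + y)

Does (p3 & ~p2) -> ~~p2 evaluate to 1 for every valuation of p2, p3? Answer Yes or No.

No

Counterexample: take p2 = 0, p3 = 1/4.
~p2 = ~0 = 1
p3 & ~p2 = 1/4 & 1 = 1/4
~~p2 = ~1 = 0
(p3 & ~p2) -> ~~p2 = 1/4 -> 0 = 3/4
This gives 3/4 ≠ 1.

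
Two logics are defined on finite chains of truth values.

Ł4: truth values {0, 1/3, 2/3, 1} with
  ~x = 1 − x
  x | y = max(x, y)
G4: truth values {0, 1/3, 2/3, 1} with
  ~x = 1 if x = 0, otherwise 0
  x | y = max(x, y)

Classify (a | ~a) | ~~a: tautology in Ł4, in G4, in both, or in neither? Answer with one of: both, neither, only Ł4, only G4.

In Ł4: at a = 1/3 the value is 2/3 — not a tautology.
In G4: every assignment gives 1 — tautology.

only G4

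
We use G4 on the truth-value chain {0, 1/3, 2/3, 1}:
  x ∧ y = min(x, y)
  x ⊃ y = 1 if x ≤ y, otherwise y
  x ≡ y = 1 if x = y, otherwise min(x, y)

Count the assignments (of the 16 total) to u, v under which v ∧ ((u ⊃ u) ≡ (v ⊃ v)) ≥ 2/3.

8

u = 0, v = 0 ↦ 0  <
u = 0, v = 1/3 ↦ 1/3  <
u = 0, v = 2/3 ↦ 2/3  ≥
u = 0, v = 1 ↦ 1  ≥
u = 1/3, v = 0 ↦ 0  <
u = 1/3, v = 1/3 ↦ 1/3  <
u = 1/3, v = 2/3 ↦ 2/3  ≥
u = 1/3, v = 1 ↦ 1  ≥
u = 2/3, v = 0 ↦ 0  <
u = 2/3, v = 1/3 ↦ 1/3  <
u = 2/3, v = 2/3 ↦ 2/3  ≥
u = 2/3, v = 1 ↦ 1  ≥
u = 1, v = 0 ↦ 0  <
u = 1, v = 1/3 ↦ 1/3  <
u = 1, v = 2/3 ↦ 2/3  ≥
u = 1, v = 1 ↦ 1  ≥
So 8 of the 16 assignments meet the threshold.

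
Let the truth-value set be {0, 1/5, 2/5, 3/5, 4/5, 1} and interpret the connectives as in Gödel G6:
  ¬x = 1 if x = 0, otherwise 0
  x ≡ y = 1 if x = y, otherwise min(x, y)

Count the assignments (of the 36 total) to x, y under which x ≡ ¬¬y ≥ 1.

value 1: 6 assignments (counts)
value 4/5: 5 assignments
value 3/5: 5 assignments
value 2/5: 5 assignments
value 1/5: 5 assignments
value 0: 10 assignments
So 6 of the 36 assignments meet the threshold.

6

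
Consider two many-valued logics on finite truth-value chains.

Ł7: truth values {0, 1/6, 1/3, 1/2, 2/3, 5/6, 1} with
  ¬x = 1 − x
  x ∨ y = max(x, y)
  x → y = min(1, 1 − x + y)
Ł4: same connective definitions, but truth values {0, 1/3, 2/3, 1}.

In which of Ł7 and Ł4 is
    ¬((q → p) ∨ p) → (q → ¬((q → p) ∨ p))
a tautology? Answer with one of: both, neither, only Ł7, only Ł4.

In Ł7: every assignment gives 1 — tautology.
In Ł4: every assignment gives 1 — tautology.

both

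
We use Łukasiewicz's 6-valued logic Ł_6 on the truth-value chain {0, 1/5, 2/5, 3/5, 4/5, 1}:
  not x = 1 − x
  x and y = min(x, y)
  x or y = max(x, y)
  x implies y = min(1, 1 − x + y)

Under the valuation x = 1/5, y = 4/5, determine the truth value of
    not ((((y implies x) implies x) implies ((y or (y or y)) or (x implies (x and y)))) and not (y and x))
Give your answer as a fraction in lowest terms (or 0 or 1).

y implies x = 4/5 implies 1/5 = 2/5
(y implies x) implies x = 2/5 implies 1/5 = 4/5
y or y = 4/5 or 4/5 = 4/5
y or (y or y) = 4/5 or 4/5 = 4/5
x and y = 1/5 and 4/5 = 1/5
x implies (x and y) = 1/5 implies 1/5 = 1
(y or (y or y)) or (x implies (x and y)) = 4/5 or 1 = 1
((y implies x) implies x) implies ((y or (y or y)) or (x implies (x and y))) = 4/5 implies 1 = 1
y and x = 4/5 and 1/5 = 1/5
not (y and x) = not 1/5 = 4/5
(((y implies x) implies x) implies ((y or (y or y)) or (x implies (x and y)))) and not (y and x) = 1 and 4/5 = 4/5
not ((((y implies x) implies x) implies ((y or (y or y)) or (x implies (x and y)))) and not (y and x)) = not 4/5 = 1/5

1/5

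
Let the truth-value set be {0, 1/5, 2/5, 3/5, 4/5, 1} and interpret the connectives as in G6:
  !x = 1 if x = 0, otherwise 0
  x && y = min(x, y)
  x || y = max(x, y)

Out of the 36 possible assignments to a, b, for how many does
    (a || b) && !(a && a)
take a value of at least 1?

value 1: 1 assignment (counts)
value 4/5: 1 assignment
value 3/5: 1 assignment
value 2/5: 1 assignment
value 1/5: 1 assignment
value 0: 31 assignments
So 1 of the 36 assignments meets the threshold.

1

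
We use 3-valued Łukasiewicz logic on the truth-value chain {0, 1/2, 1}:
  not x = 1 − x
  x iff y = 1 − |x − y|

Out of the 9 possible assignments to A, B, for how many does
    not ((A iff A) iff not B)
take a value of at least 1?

A = 0, B = 0 ↦ 0  <
A = 0, B = 1/2 ↦ 1/2  <
A = 0, B = 1 ↦ 1  ≥
A = 1/2, B = 0 ↦ 0  <
A = 1/2, B = 1/2 ↦ 1/2  <
A = 1/2, B = 1 ↦ 1  ≥
A = 1, B = 0 ↦ 0  <
A = 1, B = 1/2 ↦ 1/2  <
A = 1, B = 1 ↦ 1  ≥
So 3 of the 9 assignments meet the threshold.

3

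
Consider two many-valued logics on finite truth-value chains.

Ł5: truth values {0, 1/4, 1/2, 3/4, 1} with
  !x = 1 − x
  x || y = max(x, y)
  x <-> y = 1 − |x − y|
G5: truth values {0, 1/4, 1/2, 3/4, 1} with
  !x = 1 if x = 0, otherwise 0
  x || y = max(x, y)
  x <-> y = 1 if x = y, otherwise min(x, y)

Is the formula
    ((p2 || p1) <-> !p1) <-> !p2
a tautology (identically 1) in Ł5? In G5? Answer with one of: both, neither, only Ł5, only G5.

In Ł5: at p1 = 0, p2 = 0 the value is 0 — not a tautology.
In G5: at p1 = 0, p2 = 0 the value is 0 — not a tautology.

neither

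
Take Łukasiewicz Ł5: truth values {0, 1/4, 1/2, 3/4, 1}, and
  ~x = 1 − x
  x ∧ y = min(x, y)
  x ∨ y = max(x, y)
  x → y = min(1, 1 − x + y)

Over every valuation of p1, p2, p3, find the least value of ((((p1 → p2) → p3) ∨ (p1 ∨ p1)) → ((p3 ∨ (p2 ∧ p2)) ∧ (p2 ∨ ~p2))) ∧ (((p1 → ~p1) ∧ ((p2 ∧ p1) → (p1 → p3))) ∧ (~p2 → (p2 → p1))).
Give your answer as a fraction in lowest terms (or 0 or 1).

0

Take p1 = 1, p2 = 0, p3 = 0:
p1 → p2 = 1 → 0 = 0
(p1 → p2) → p3 = 0 → 0 = 1
p1 ∨ p1 = 1 ∨ 1 = 1
((p1 → p2) → p3) ∨ (p1 ∨ p1) = 1 ∨ 1 = 1
p2 ∧ p2 = 0 ∧ 0 = 0
p3 ∨ (p2 ∧ p2) = 0 ∨ 0 = 0
~p2 = ~0 = 1
p2 ∨ ~p2 = 0 ∨ 1 = 1
(p3 ∨ (p2 ∧ p2)) ∧ (p2 ∨ ~p2) = 0 ∧ 1 = 0
(((p1 → p2) → p3) ∨ (p1 ∨ p1)) → ((p3 ∨ (p2 ∧ p2)) ∧ (p2 ∨ ~p2)) = 1 → 0 = 0
~p1 = ~1 = 0
p1 → ~p1 = 1 → 0 = 0
p2 ∧ p1 = 0 ∧ 1 = 0
p1 → p3 = 1 → 0 = 0
(p2 ∧ p1) → (p1 → p3) = 0 → 0 = 1
(p1 → ~p1) ∧ ((p2 ∧ p1) → (p1 → p3)) = 0 ∧ 1 = 0
~p2 = ~0 = 1
p2 → p1 = 0 → 1 = 1
~p2 → (p2 → p1) = 1 → 1 = 1
((p1 → ~p1) ∧ ((p2 ∧ p1) → (p1 → p3))) ∧ (~p2 → (p2 → p1)) = 0 ∧ 1 = 0
((((p1 → p2) → p3) ∨ (p1 ∨ p1)) → ((p3 ∨ (p2 ∧ p2)) ∧ (p2 ∨ ~p2))) ∧ (((p1 → ~p1) ∧ ((p2 ∧ p1) → (p1 → p3))) ∧ (~p2 → (p2 → p1))) = 0 ∧ 0 = 0
No assignment yields a value below 0, so this is the minimum.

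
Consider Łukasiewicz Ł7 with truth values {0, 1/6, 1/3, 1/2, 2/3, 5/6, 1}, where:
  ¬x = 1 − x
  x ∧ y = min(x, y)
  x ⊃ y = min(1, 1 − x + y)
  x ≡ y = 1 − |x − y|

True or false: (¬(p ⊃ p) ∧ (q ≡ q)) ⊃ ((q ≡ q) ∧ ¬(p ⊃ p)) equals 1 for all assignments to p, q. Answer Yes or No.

Yes

At p = 1/2, q = 1/2, for instance:
p ⊃ p = 1/2 ⊃ 1/2 = 1
¬(p ⊃ p) = ¬1 = 0
q ≡ q = 1/2 ≡ 1/2 = 1
¬(p ⊃ p) ∧ (q ≡ q) = 0 ∧ 1 = 0
(q ≡ q) ∧ ¬(p ⊃ p) = 1 ∧ 0 = 0
(¬(p ⊃ p) ∧ (q ≡ q)) ⊃ ((q ≡ q) ∧ ¬(p ⊃ p)) = 0 ⊃ 0 = 1
and checking the remaining 48 assignments likewise gives ≥ 1 in every case.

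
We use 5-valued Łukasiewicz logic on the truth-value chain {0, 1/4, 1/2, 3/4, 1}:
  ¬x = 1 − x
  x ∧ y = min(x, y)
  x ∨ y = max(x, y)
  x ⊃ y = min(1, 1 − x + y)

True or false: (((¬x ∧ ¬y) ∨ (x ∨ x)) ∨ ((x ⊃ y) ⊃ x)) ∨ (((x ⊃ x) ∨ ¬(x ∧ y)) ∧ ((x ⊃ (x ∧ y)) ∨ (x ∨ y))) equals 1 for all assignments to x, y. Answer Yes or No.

No

Counterexample: take x = 1/4, y = 0.
¬x = ¬1/4 = 3/4
¬y = ¬0 = 1
¬x ∧ ¬y = 3/4 ∧ 1 = 3/4
x ∨ x = 1/4 ∨ 1/4 = 1/4
(¬x ∧ ¬y) ∨ (x ∨ x) = 3/4 ∨ 1/4 = 3/4
x ⊃ y = 1/4 ⊃ 0 = 3/4
(x ⊃ y) ⊃ x = 3/4 ⊃ 1/4 = 1/2
((¬x ∧ ¬y) ∨ (x ∨ x)) ∨ ((x ⊃ y) ⊃ x) = 3/4 ∨ 1/2 = 3/4
x ⊃ x = 1/4 ⊃ 1/4 = 1
x ∧ y = 1/4 ∧ 0 = 0
¬(x ∧ y) = ¬0 = 1
(x ⊃ x) ∨ ¬(x ∧ y) = 1 ∨ 1 = 1
x ∧ y = 1/4 ∧ 0 = 0
x ⊃ (x ∧ y) = 1/4 ⊃ 0 = 3/4
x ∨ y = 1/4 ∨ 0 = 1/4
(x ⊃ (x ∧ y)) ∨ (x ∨ y) = 3/4 ∨ 1/4 = 3/4
((x ⊃ x) ∨ ¬(x ∧ y)) ∧ ((x ⊃ (x ∧ y)) ∨ (x ∨ y)) = 1 ∧ 3/4 = 3/4
(((¬x ∧ ¬y) ∨ (x ∨ x)) ∨ ((x ⊃ y) ⊃ x)) ∨ (((x ⊃ x) ∨ ¬(x ∧ y)) ∧ ((x ⊃ (x ∧ y)) ∨ (x ∨ y))) = 3/4 ∨ 3/4 = 3/4
This gives 3/4 ≠ 1.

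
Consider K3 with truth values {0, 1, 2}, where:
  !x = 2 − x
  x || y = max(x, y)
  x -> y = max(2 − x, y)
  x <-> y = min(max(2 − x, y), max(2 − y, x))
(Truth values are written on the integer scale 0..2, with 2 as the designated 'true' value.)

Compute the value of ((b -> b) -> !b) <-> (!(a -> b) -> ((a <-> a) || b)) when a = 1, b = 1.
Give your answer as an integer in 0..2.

b -> b = 1 -> 1 = 1
!b = !1 = 1
(b -> b) -> !b = 1 -> 1 = 1
a -> b = 1 -> 1 = 1
!(a -> b) = !1 = 1
a <-> a = 1 <-> 1 = 1
(a <-> a) || b = 1 || 1 = 1
!(a -> b) -> ((a <-> a) || b) = 1 -> 1 = 1
((b -> b) -> !b) <-> (!(a -> b) -> ((a <-> a) || b)) = 1 <-> 1 = 1

1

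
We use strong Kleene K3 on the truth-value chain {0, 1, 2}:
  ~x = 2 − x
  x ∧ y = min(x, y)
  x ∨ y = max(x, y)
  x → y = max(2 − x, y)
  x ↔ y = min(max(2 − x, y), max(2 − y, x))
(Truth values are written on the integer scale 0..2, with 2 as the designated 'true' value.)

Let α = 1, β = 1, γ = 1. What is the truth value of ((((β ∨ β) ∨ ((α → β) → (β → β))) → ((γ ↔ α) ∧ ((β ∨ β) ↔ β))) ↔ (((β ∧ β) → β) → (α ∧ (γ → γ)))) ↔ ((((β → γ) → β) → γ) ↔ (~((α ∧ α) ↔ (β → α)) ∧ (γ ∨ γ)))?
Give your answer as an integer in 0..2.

β ∨ β = 1 ∨ 1 = 1
α → β = 1 → 1 = 1
β → β = 1 → 1 = 1
(α → β) → (β → β) = 1 → 1 = 1
(β ∨ β) ∨ ((α → β) → (β → β)) = 1 ∨ 1 = 1
γ ↔ α = 1 ↔ 1 = 1
β ∨ β = 1 ∨ 1 = 1
(β ∨ β) ↔ β = 1 ↔ 1 = 1
(γ ↔ α) ∧ ((β ∨ β) ↔ β) = 1 ∧ 1 = 1
((β ∨ β) ∨ ((α → β) → (β → β))) → ((γ ↔ α) ∧ ((β ∨ β) ↔ β)) = 1 → 1 = 1
β ∧ β = 1 ∧ 1 = 1
(β ∧ β) → β = 1 → 1 = 1
γ → γ = 1 → 1 = 1
α ∧ (γ → γ) = 1 ∧ 1 = 1
((β ∧ β) → β) → (α ∧ (γ → γ)) = 1 → 1 = 1
(((β ∨ β) ∨ ((α → β) → (β → β))) → ((γ ↔ α) ∧ ((β ∨ β) ↔ β))) ↔ (((β ∧ β) → β) → (α ∧ (γ → γ))) = 1 ↔ 1 = 1
β → γ = 1 → 1 = 1
(β → γ) → β = 1 → 1 = 1
((β → γ) → β) → γ = 1 → 1 = 1
α ∧ α = 1 ∧ 1 = 1
β → α = 1 → 1 = 1
(α ∧ α) ↔ (β → α) = 1 ↔ 1 = 1
~((α ∧ α) ↔ (β → α)) = ~1 = 1
γ ∨ γ = 1 ∨ 1 = 1
~((α ∧ α) ↔ (β → α)) ∧ (γ ∨ γ) = 1 ∧ 1 = 1
(((β → γ) → β) → γ) ↔ (~((α ∧ α) ↔ (β → α)) ∧ (γ ∨ γ)) = 1 ↔ 1 = 1
((((β ∨ β) ∨ ((α → β) → (β → β))) → ((γ ↔ α) ∧ ((β ∨ β) ↔ β))) ↔ (((β ∧ β) → β) → (α ∧ (γ → γ)))) ↔ ((((β → γ) → β) → γ) ↔ (~((α ∧ α) ↔ (β → α)) ∧ (γ ∨ γ))) = 1 ↔ 1 = 1

1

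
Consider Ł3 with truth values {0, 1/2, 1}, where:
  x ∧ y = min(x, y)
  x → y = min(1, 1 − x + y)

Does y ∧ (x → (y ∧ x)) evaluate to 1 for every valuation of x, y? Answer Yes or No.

Counterexample: take x = 0, y = 0.
y ∧ x = 0 ∧ 0 = 0
x → (y ∧ x) = 0 → 0 = 1
y ∧ (x → (y ∧ x)) = 0 ∧ 1 = 0
This gives 0 ≠ 1.

No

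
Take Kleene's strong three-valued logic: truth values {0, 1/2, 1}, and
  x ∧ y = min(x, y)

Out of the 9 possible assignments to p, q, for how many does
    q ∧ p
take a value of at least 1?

1

p = 0, q = 0 ↦ 0  <
p = 0, q = 1/2 ↦ 0  <
p = 0, q = 1 ↦ 0  <
p = 1/2, q = 0 ↦ 0  <
p = 1/2, q = 1/2 ↦ 1/2  <
p = 1/2, q = 1 ↦ 1/2  <
p = 1, q = 0 ↦ 0  <
p = 1, q = 1/2 ↦ 1/2  <
p = 1, q = 1 ↦ 1  ≥
So 1 of the 9 assignments meets the threshold.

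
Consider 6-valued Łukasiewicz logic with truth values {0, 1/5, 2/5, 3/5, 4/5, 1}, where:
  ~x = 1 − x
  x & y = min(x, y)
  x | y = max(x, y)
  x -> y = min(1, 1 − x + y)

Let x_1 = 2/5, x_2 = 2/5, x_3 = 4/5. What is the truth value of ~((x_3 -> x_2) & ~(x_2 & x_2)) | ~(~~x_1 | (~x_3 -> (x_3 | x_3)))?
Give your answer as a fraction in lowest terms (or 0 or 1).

x_3 -> x_2 = 4/5 -> 2/5 = 3/5
x_2 & x_2 = 2/5 & 2/5 = 2/5
~(x_2 & x_2) = ~2/5 = 3/5
(x_3 -> x_2) & ~(x_2 & x_2) = 3/5 & 3/5 = 3/5
~((x_3 -> x_2) & ~(x_2 & x_2)) = ~3/5 = 2/5
~x_1 = ~2/5 = 3/5
~~x_1 = ~3/5 = 2/5
~x_3 = ~4/5 = 1/5
x_3 | x_3 = 4/5 | 4/5 = 4/5
~x_3 -> (x_3 | x_3) = 1/5 -> 4/5 = 1
~~x_1 | (~x_3 -> (x_3 | x_3)) = 2/5 | 1 = 1
~(~~x_1 | (~x_3 -> (x_3 | x_3))) = ~1 = 0
~((x_3 -> x_2) & ~(x_2 & x_2)) | ~(~~x_1 | (~x_3 -> (x_3 | x_3))) = 2/5 | 0 = 2/5

2/5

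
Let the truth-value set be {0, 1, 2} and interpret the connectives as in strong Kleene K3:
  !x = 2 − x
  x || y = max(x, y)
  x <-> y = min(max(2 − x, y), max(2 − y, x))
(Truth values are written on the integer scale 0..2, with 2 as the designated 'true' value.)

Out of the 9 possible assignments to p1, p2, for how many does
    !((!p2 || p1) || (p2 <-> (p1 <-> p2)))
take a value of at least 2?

1

p1 = 0, p2 = 0 ↦ 0  <
p1 = 0, p2 = 1 ↦ 1  <
p1 = 0, p2 = 2 ↦ 2  ≥
p1 = 1, p2 = 0 ↦ 0  <
p1 = 1, p2 = 1 ↦ 1  <
p1 = 1, p2 = 2 ↦ 1  <
p1 = 2, p2 = 0 ↦ 0  <
p1 = 2, p2 = 1 ↦ 0  <
p1 = 2, p2 = 2 ↦ 0  <
So 1 of the 9 assignments meets the threshold.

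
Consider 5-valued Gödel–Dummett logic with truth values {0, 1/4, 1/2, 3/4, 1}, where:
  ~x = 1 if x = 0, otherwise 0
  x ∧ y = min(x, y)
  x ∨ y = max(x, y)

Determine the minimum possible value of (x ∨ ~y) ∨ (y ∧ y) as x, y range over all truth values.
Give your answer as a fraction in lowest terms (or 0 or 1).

1/4

Take x = 0, y = 1/4:
~y = ~1/4 = 0
x ∨ ~y = 0 ∨ 0 = 0
y ∧ y = 1/4 ∧ 1/4 = 1/4
(x ∨ ~y) ∨ (y ∧ y) = 0 ∨ 1/4 = 1/4
No assignment yields a value below 1/4, so this is the minimum.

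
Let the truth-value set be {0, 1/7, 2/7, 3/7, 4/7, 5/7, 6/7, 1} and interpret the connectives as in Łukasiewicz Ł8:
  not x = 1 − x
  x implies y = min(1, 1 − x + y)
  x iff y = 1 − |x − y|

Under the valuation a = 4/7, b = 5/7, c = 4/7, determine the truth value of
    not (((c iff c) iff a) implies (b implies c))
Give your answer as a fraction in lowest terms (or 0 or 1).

0

c iff c = 4/7 iff 4/7 = 1
(c iff c) iff a = 1 iff 4/7 = 4/7
b implies c = 5/7 implies 4/7 = 6/7
((c iff c) iff a) implies (b implies c) = 4/7 implies 6/7 = 1
not (((c iff c) iff a) implies (b implies c)) = not 1 = 0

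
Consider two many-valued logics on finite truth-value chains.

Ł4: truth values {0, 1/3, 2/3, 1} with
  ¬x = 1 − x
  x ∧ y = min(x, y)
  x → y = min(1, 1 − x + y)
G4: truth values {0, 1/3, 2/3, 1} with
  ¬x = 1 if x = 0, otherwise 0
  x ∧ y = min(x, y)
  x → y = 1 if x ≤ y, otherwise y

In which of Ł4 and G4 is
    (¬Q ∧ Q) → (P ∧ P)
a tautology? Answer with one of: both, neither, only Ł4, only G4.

In Ł4: at P = 0, Q = 1/3 the value is 2/3 — not a tautology.
In G4: every assignment gives 1 — tautology.

only G4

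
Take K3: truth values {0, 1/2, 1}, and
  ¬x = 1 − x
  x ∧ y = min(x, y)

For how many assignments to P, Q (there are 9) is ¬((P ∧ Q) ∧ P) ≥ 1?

5

P = 0, Q = 0 ↦ 1  ≥
P = 0, Q = 1/2 ↦ 1  ≥
P = 0, Q = 1 ↦ 1  ≥
P = 1/2, Q = 0 ↦ 1  ≥
P = 1/2, Q = 1/2 ↦ 1/2  <
P = 1/2, Q = 1 ↦ 1/2  <
P = 1, Q = 0 ↦ 1  ≥
P = 1, Q = 1/2 ↦ 1/2  <
P = 1, Q = 1 ↦ 0  <
So 5 of the 9 assignments meet the threshold.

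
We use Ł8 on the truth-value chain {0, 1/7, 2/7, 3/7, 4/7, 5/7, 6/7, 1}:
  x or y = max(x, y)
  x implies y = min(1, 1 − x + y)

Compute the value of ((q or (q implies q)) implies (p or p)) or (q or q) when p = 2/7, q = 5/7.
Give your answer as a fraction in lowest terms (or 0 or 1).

q implies q = 5/7 implies 5/7 = 1
q or (q implies q) = 5/7 or 1 = 1
p or p = 2/7 or 2/7 = 2/7
(q or (q implies q)) implies (p or p) = 1 implies 2/7 = 2/7
q or q = 5/7 or 5/7 = 5/7
((q or (q implies q)) implies (p or p)) or (q or q) = 2/7 or 5/7 = 5/7

5/7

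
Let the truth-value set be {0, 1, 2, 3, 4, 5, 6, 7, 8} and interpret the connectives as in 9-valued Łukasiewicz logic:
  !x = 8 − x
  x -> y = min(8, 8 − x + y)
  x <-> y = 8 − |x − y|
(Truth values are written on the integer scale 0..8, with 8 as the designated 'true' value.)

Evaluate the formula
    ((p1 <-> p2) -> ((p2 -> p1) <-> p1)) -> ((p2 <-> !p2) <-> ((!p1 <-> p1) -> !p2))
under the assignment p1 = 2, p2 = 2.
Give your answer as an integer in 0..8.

8

p1 <-> p2 = 2 <-> 2 = 8
p2 -> p1 = 2 -> 2 = 8
(p2 -> p1) <-> p1 = 8 <-> 2 = 2
(p1 <-> p2) -> ((p2 -> p1) <-> p1) = 8 -> 2 = 2
!p2 = !2 = 6
p2 <-> !p2 = 2 <-> 6 = 4
!p1 = !2 = 6
!p1 <-> p1 = 6 <-> 2 = 4
!p2 = !2 = 6
(!p1 <-> p1) -> !p2 = 4 -> 6 = 8
(p2 <-> !p2) <-> ((!p1 <-> p1) -> !p2) = 4 <-> 8 = 4
((p1 <-> p2) -> ((p2 -> p1) <-> p1)) -> ((p2 <-> !p2) <-> ((!p1 <-> p1) -> !p2)) = 2 -> 4 = 8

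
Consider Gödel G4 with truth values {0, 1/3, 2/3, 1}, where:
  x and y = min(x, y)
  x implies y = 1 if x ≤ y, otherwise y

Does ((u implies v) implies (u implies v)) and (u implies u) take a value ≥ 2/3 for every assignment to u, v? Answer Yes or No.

u = 0, v = 0 ↦ 1
u = 0, v = 1/3 ↦ 1
u = 0, v = 2/3 ↦ 1
u = 0, v = 1 ↦ 1
u = 1/3, v = 0 ↦ 1
u = 1/3, v = 1/3 ↦ 1
u = 1/3, v = 2/3 ↦ 1
u = 1/3, v = 1 ↦ 1
u = 2/3, v = 0 ↦ 1
u = 2/3, v = 1/3 ↦ 1
u = 2/3, v = 2/3 ↦ 1
u = 2/3, v = 1 ↦ 1
u = 1, v = 0 ↦ 1
u = 1, v = 1/3 ↦ 1
u = 1, v = 2/3 ↦ 1
u = 1, v = 1 ↦ 1
Every assignment gives a value ≥ 2/3.

Yes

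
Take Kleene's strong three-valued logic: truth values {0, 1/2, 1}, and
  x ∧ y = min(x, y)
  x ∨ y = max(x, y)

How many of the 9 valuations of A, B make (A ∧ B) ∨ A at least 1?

A = 0, B = 0 ↦ 0  <
A = 0, B = 1/2 ↦ 0  <
A = 0, B = 1 ↦ 0  <
A = 1/2, B = 0 ↦ 1/2  <
A = 1/2, B = 1/2 ↦ 1/2  <
A = 1/2, B = 1 ↦ 1/2  <
A = 1, B = 0 ↦ 1  ≥
A = 1, B = 1/2 ↦ 1  ≥
A = 1, B = 1 ↦ 1  ≥
So 3 of the 9 assignments meet the threshold.

3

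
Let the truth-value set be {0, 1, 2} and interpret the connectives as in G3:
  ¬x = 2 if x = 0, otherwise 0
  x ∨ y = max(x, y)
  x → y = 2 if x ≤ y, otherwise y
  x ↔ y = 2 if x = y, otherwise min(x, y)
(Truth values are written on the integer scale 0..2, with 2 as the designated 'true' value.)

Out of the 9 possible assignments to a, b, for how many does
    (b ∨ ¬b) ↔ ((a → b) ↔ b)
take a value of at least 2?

7

a = 0, b = 0 ↦ 0  <
a = 0, b = 1 ↦ 2  ≥
a = 0, b = 2 ↦ 2  ≥
a = 1, b = 0 ↦ 2  ≥
a = 1, b = 1 ↦ 2  ≥
a = 1, b = 2 ↦ 2  ≥
a = 2, b = 0 ↦ 2  ≥
a = 2, b = 1 ↦ 1  <
a = 2, b = 2 ↦ 2  ≥
So 7 of the 9 assignments meet the threshold.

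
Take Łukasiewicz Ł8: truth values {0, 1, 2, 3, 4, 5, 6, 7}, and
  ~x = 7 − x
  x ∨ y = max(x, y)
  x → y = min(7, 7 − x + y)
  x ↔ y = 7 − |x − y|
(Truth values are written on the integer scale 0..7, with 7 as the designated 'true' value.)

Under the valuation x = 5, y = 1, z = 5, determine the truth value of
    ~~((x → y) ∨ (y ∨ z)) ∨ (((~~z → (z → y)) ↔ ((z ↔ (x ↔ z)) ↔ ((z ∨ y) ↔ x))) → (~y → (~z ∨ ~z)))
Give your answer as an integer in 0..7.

5

x → y = 5 → 1 = 3
y ∨ z = 1 ∨ 5 = 5
(x → y) ∨ (y ∨ z) = 3 ∨ 5 = 5
~((x → y) ∨ (y ∨ z)) = ~5 = 2
~~((x → y) ∨ (y ∨ z)) = ~2 = 5
~z = ~5 = 2
~~z = ~2 = 5
z → y = 5 → 1 = 3
~~z → (z → y) = 5 → 3 = 5
x ↔ z = 5 ↔ 5 = 7
z ↔ (x ↔ z) = 5 ↔ 7 = 5
z ∨ y = 5 ∨ 1 = 5
(z ∨ y) ↔ x = 5 ↔ 5 = 7
(z ↔ (x ↔ z)) ↔ ((z ∨ y) ↔ x) = 5 ↔ 7 = 5
(~~z → (z → y)) ↔ ((z ↔ (x ↔ z)) ↔ ((z ∨ y) ↔ x)) = 5 ↔ 5 = 7
~y = ~1 = 6
~z = ~5 = 2
~z = ~5 = 2
~z ∨ ~z = 2 ∨ 2 = 2
~y → (~z ∨ ~z) = 6 → 2 = 3
((~~z → (z → y)) ↔ ((z ↔ (x ↔ z)) ↔ ((z ∨ y) ↔ x))) → (~y → (~z ∨ ~z)) = 7 → 3 = 3
~~((x → y) ∨ (y ∨ z)) ∨ (((~~z → (z → y)) ↔ ((z ↔ (x ↔ z)) ↔ ((z ∨ y) ↔ x))) → (~y → (~z ∨ ~z))) = 5 ∨ 3 = 5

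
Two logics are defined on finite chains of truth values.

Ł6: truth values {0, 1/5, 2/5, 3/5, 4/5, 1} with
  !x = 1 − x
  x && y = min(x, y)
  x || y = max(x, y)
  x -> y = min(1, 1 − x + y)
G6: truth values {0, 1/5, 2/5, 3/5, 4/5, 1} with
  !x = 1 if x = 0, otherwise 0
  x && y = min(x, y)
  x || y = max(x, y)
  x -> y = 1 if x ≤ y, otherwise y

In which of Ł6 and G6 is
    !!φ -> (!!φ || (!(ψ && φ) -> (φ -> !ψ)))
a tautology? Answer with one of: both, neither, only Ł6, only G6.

In Ł6: every assignment gives 1 — tautology.
In G6: every assignment gives 1 — tautology.

both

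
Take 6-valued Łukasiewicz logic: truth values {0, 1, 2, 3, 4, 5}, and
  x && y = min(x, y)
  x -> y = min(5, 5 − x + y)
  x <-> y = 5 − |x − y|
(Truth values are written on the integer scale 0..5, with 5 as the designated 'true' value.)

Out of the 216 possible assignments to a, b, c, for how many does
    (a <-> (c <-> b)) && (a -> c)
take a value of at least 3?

124

value 5: 17 assignments (counts)
value 4: 50 assignments (counts)
value 3: 57 assignments (counts)
value 2: 48 assignments
value 1: 31 assignments
value 0: 13 assignments
So 124 of the 216 assignments meet the threshold.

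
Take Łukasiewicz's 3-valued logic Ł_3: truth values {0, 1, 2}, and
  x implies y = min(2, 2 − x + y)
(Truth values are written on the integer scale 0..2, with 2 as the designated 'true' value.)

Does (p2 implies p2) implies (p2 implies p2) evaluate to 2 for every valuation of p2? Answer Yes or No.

Yes

p2 = 0 ↦ 2
p2 = 1 ↦ 2
p2 = 2 ↦ 2
Every assignment gives a value ≥ 2.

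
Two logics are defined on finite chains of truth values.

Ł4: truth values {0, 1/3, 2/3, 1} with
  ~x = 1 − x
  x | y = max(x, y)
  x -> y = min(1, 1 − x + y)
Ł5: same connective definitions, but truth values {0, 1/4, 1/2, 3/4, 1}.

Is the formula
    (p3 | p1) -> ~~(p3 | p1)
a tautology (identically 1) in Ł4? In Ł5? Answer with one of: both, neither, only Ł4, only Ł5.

In Ł4: every assignment gives 1 — tautology.
In Ł5: every assignment gives 1 — tautology.

both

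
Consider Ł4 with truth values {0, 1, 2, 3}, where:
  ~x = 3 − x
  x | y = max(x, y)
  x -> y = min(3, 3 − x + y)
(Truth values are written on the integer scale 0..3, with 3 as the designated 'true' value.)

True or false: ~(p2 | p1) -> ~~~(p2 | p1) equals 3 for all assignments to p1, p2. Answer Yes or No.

p1 = 0, p2 = 0 ↦ 3
p1 = 0, p2 = 1 ↦ 3
p1 = 0, p2 = 2 ↦ 3
p1 = 0, p2 = 3 ↦ 3
p1 = 1, p2 = 0 ↦ 3
p1 = 1, p2 = 1 ↦ 3
p1 = 1, p2 = 2 ↦ 3
p1 = 1, p2 = 3 ↦ 3
p1 = 2, p2 = 0 ↦ 3
p1 = 2, p2 = 1 ↦ 3
p1 = 2, p2 = 2 ↦ 3
p1 = 2, p2 = 3 ↦ 3
p1 = 3, p2 = 0 ↦ 3
p1 = 3, p2 = 1 ↦ 3
p1 = 3, p2 = 2 ↦ 3
p1 = 3, p2 = 3 ↦ 3
Every assignment gives a value ≥ 3.

Yes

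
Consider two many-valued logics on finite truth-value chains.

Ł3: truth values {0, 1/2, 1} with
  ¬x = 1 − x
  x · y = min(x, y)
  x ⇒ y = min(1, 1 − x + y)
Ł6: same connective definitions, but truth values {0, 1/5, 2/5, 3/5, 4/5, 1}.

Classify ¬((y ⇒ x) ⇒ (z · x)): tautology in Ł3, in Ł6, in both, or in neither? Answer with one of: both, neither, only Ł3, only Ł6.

In Ł3: at x = 0, y = 1/2, z = 0 the value is 1/2 — not a tautology.
In Ł6: at x = 0, y = 1/5, z = 0 the value is 4/5 — not a tautology.

neither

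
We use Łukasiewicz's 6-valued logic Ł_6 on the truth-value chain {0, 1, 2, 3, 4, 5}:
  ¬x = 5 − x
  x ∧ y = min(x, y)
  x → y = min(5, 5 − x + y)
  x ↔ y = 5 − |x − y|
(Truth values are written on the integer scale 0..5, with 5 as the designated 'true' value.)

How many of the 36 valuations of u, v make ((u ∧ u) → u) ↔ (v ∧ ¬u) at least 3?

value 5: 1 assignment (counts)
value 4: 3 assignments (counts)
value 3: 5 assignments (counts)
value 2: 7 assignments
value 1: 9 assignments
value 0: 11 assignments
So 9 of the 36 assignments meet the threshold.

9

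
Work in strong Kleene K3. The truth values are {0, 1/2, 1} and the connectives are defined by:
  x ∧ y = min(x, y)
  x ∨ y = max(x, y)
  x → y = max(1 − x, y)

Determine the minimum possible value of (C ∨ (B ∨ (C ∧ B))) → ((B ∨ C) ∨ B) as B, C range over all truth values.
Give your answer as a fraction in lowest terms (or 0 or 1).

Take B = 0, C = 1/2:
C ∧ B = 1/2 ∧ 0 = 0
B ∨ (C ∧ B) = 0 ∨ 0 = 0
C ∨ (B ∨ (C ∧ B)) = 1/2 ∨ 0 = 1/2
B ∨ C = 0 ∨ 1/2 = 1/2
(B ∨ C) ∨ B = 1/2 ∨ 0 = 1/2
(C ∨ (B ∨ (C ∧ B))) → ((B ∨ C) ∨ B) = 1/2 → 1/2 = 1/2
No assignment yields a value below 1/2, so this is the minimum.

1/2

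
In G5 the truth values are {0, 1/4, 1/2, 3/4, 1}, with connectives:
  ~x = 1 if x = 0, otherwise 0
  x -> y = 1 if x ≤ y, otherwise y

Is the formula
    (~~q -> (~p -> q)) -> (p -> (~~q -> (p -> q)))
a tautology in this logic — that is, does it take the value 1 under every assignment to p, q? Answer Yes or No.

Counterexample: take p = 1/2, q = 1/4.
~q = ~1/4 = 0
~~q = ~0 = 1
~p = ~1/2 = 0
~p -> q = 0 -> 1/4 = 1
~~q -> (~p -> q) = 1 -> 1 = 1
~q = ~1/4 = 0
~~q = ~0 = 1
p -> q = 1/2 -> 1/4 = 1/4
~~q -> (p -> q) = 1 -> 1/4 = 1/4
p -> (~~q -> (p -> q)) = 1/2 -> 1/4 = 1/4
(~~q -> (~p -> q)) -> (p -> (~~q -> (p -> q))) = 1 -> 1/4 = 1/4
This gives 1/4 ≠ 1.

No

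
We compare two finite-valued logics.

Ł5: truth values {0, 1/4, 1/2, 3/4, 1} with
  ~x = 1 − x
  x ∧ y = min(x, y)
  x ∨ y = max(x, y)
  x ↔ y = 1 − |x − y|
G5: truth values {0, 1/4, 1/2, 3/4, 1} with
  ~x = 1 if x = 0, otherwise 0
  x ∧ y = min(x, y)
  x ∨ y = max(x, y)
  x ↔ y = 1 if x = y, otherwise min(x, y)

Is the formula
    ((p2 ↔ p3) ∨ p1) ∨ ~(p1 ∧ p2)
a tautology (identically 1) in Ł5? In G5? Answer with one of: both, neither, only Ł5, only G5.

In Ł5: at p1 = 1/4, p2 = 1/4, p3 = 0 the value is 3/4 — not a tautology.
In G5: at p1 = 1/4, p2 = 1/4, p3 = 0 the value is 1/4 — not a tautology.

neither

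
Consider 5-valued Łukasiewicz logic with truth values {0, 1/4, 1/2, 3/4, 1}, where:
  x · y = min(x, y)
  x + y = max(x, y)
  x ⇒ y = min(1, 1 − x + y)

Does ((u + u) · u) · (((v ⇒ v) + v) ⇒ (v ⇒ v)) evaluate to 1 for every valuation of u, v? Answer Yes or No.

No

Counterexample: take u = 0, v = 0.
u + u = 0 + 0 = 0
(u + u) · u = 0 · 0 = 0
v ⇒ v = 0 ⇒ 0 = 1
(v ⇒ v) + v = 1 + 0 = 1
v ⇒ v = 0 ⇒ 0 = 1
((v ⇒ v) + v) ⇒ (v ⇒ v) = 1 ⇒ 1 = 1
((u + u) · u) · (((v ⇒ v) + v) ⇒ (v ⇒ v)) = 0 · 1 = 0
This gives 0 ≠ 1.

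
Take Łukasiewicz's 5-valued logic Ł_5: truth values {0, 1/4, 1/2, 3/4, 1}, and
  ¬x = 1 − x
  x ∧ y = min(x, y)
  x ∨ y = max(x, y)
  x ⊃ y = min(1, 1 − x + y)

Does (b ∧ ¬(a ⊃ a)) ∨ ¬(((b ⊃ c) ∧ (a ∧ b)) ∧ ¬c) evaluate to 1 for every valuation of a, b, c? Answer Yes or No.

No

Counterexample: take a = 1/4, b = 1/4, c = 0.
a ⊃ a = 1/4 ⊃ 1/4 = 1
¬(a ⊃ a) = ¬1 = 0
b ∧ ¬(a ⊃ a) = 1/4 ∧ 0 = 0
b ⊃ c = 1/4 ⊃ 0 = 3/4
a ∧ b = 1/4 ∧ 1/4 = 1/4
(b ⊃ c) ∧ (a ∧ b) = 3/4 ∧ 1/4 = 1/4
¬c = ¬0 = 1
((b ⊃ c) ∧ (a ∧ b)) ∧ ¬c = 1/4 ∧ 1 = 1/4
¬(((b ⊃ c) ∧ (a ∧ b)) ∧ ¬c) = ¬1/4 = 3/4
(b ∧ ¬(a ⊃ a)) ∨ ¬(((b ⊃ c) ∧ (a ∧ b)) ∧ ¬c) = 0 ∨ 3/4 = 3/4
This gives 3/4 ≠ 1.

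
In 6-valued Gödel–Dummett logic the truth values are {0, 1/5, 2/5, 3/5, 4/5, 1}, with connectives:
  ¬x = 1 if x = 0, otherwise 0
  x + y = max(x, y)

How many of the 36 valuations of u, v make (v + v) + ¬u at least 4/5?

16

value 1: 11 assignments (counts)
value 4/5: 5 assignments (counts)
value 3/5: 5 assignments
value 2/5: 5 assignments
value 1/5: 5 assignments
value 0: 5 assignments
So 16 of the 36 assignments meet the threshold.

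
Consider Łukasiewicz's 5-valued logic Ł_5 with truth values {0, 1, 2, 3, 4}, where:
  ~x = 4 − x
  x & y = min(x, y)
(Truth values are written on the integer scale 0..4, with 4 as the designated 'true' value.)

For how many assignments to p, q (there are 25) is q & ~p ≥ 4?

value 4: 1 assignment (counts)
value 3: 3 assignments
value 2: 5 assignments
value 1: 7 assignments
value 0: 9 assignments
So 1 of the 25 assignments meets the threshold.

1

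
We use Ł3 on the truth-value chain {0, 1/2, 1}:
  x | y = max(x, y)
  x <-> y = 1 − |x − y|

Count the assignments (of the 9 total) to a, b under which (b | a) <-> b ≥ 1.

6

a = 0, b = 0 ↦ 1  ≥
a = 0, b = 1/2 ↦ 1  ≥
a = 0, b = 1 ↦ 1  ≥
a = 1/2, b = 0 ↦ 1/2  <
a = 1/2, b = 1/2 ↦ 1  ≥
a = 1/2, b = 1 ↦ 1  ≥
a = 1, b = 0 ↦ 0  <
a = 1, b = 1/2 ↦ 1/2  <
a = 1, b = 1 ↦ 1  ≥
So 6 of the 9 assignments meet the threshold.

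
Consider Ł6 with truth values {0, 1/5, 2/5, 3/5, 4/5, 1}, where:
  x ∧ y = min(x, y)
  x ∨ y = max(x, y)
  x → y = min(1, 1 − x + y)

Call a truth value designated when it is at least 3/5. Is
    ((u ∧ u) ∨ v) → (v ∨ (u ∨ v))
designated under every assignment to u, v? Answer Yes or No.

At u = 1/5, v = 1, for instance:
u ∧ u = 1/5 ∧ 1/5 = 1/5
(u ∧ u) ∨ v = 1/5 ∨ 1 = 1
u ∨ v = 1/5 ∨ 1 = 1
v ∨ (u ∨ v) = 1 ∨ 1 = 1
((u ∧ u) ∨ v) → (v ∨ (u ∨ v)) = 1 → 1 = 1
and checking the remaining 35 assignments likewise gives ≥ 3/5 in every case.

Yes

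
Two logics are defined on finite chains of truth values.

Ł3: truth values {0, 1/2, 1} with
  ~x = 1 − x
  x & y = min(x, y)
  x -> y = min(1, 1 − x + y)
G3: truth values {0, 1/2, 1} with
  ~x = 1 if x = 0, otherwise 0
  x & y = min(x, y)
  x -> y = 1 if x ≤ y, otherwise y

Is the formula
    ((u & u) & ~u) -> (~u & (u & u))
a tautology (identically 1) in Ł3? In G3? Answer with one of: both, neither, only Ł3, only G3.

In Ł3: every assignment gives 1 — tautology.
In G3: every assignment gives 1 — tautology.

both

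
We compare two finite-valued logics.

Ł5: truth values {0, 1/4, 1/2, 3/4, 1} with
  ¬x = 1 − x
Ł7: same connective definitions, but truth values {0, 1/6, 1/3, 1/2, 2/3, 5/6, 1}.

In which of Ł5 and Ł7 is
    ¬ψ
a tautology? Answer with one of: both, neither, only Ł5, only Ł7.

In Ł5: at ψ = 1/4 the value is 3/4 — not a tautology.
In Ł7: at ψ = 1/6 the value is 5/6 — not a tautology.

neither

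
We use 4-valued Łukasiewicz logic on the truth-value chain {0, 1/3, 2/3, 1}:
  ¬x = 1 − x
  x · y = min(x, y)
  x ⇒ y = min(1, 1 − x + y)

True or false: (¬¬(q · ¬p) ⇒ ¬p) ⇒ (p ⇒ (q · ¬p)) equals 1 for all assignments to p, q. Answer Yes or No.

Counterexample: take p = 1/3, q = 0.
¬p = ¬1/3 = 2/3
q · ¬p = 0 · 2/3 = 0
¬(q · ¬p) = ¬0 = 1
¬¬(q · ¬p) = ¬1 = 0
¬p = ¬1/3 = 2/3
¬¬(q · ¬p) ⇒ ¬p = 0 ⇒ 2/3 = 1
¬p = ¬1/3 = 2/3
q · ¬p = 0 · 2/3 = 0
p ⇒ (q · ¬p) = 1/3 ⇒ 0 = 2/3
(¬¬(q · ¬p) ⇒ ¬p) ⇒ (p ⇒ (q · ¬p)) = 1 ⇒ 2/3 = 2/3
This gives 2/3 ≠ 1.

No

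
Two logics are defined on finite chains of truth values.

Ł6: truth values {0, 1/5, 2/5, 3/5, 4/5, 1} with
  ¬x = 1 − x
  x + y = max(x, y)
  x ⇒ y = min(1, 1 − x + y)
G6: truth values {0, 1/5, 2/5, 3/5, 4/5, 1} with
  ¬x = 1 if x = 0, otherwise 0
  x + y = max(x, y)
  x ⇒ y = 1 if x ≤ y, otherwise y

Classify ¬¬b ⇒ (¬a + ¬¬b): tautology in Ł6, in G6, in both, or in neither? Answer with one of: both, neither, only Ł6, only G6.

both

In Ł6: every assignment gives 1 — tautology.
In G6: every assignment gives 1 — tautology.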